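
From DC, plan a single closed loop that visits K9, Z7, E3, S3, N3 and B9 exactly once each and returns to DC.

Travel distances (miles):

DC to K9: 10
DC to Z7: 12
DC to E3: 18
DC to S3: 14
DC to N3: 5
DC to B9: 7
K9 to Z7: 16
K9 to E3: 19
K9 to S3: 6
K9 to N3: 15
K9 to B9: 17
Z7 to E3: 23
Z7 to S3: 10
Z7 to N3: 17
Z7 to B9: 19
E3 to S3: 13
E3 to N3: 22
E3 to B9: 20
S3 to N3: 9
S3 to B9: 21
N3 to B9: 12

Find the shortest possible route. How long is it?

DC - K9 - Z7 - E3 - S3 - N3 - B9 - DC: 10+16+23+13+9+12+7 = 90
DC - K9 - Z7 - E3 - S3 - B9 - N3 - DC: 10+16+23+13+21+12+5 = 100
DC - K9 - Z7 - E3 - N3 - S3 - B9 - DC: 10+16+23+22+9+21+7 = 108
DC - K9 - Z7 - E3 - N3 - B9 - S3 - DC: 10+16+23+22+12+21+14 = 118
DC - K9 - Z7 - E3 - B9 - S3 - N3 - DC: 10+16+23+20+21+9+5 = 104
DC - K9 - Z7 - E3 - B9 - N3 - S3 - DC: 10+16+23+20+12+9+14 = 104
DC - K9 - Z7 - S3 - E3 - N3 - B9 - DC: 10+16+10+13+22+12+7 = 90
DC - K9 - Z7 - S3 - E3 - B9 - N3 - DC: 10+16+10+13+20+12+5 = 86
… (352 more)
DC - Z7 - K9 - S3 - E3 - B9 - N3 - DC: 12+16+6+13+20+12+5 = 84  ← best
The minimum is 84.
One optimal route: DC → Z7 → K9 → S3 → E3 → B9 → N3 → DC (or its reverse).

Shortest round trip = 84 miles.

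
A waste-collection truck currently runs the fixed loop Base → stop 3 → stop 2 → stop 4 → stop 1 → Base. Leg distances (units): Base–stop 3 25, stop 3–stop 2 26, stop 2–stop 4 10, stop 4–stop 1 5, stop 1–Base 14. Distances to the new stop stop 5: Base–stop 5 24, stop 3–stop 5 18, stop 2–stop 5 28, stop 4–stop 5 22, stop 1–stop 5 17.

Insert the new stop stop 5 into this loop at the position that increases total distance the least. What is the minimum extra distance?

Insertion cost between consecutive stops i–j is d(i,stop 5) + d(stop 5,j) − d(i,j):
  between Base and stop 3: 24 + 18 − 25 = 17
  between stop 3 and stop 2: 18 + 28 − 26 = 20
  between stop 2 and stop 4: 28 + 22 − 10 = 40
  between stop 4 and stop 1: 22 + 17 − 5 = 34
  between stop 1 and Base: 17 + 24 − 14 = 27
Cheapest insertion is between Base and stop 3, adding 17.
New total = 80 + 17 = 97.

+17 — insert stop 5 between Base and stop 3.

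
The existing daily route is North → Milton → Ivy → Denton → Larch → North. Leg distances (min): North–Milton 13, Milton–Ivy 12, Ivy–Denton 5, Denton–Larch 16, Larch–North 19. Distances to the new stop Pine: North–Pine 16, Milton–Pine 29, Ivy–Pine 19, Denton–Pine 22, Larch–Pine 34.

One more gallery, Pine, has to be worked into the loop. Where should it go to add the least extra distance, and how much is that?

+31 min — insert Pine between Larch and North.

Insertion cost between consecutive stops i–j is d(i,Pine) + d(Pine,j) − d(i,j):
  between North and Milton: 16 + 29 − 13 = 32
  between Milton and Ivy: 29 + 19 − 12 = 36
  between Ivy and Denton: 19 + 22 − 5 = 36
  between Denton and Larch: 22 + 34 − 16 = 40
  between Larch and North: 34 + 16 − 19 = 31
Cheapest insertion is between Larch and North, adding 31.
New total = 65 + 31 = 96.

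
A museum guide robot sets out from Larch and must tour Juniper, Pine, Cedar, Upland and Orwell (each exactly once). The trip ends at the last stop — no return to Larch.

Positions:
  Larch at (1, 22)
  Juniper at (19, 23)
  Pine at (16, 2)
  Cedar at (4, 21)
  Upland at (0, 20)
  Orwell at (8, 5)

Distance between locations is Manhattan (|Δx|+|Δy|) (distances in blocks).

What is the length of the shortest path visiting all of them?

There are 5! = 120 possible orderings.
Larch→Juniper→Pine→Cedar→Upland→Orwell: 19+24+31+5+23 = 102
Larch→Juniper→Pine→Cedar→Orwell→Upland: 19+24+31+20+23 = 117
Larch→Juniper→Pine→Upland→Cedar→Orwell: 19+24+34+5+20 = 102
Larch→Juniper→Pine→Upland→Orwell→Cedar: 19+24+34+23+20 = 120
Larch→Juniper→Pine→Orwell→Cedar→Upland: 19+24+11+20+5 = 79
Larch→Juniper→Pine→Orwell→Upland→Cedar: 19+24+11+23+5 = 82
Larch→Juniper→Cedar→Pine→Upland→Orwell: 19+17+31+34+23 = 124
Larch→Juniper→Cedar→Pine→Orwell→Upland: 19+17+31+11+23 = 101
Larch→Juniper→Cedar→Upland→Pine→Orwell: 19+17+5+34+11 = 86
Larch→Juniper→Cedar→Upland→Orwell→Pine: 19+17+5+23+11 = 75
Larch→Juniper→Cedar→Orwell→Pine→Upland: 19+17+20+11+34 = 101
Larch→Juniper→Cedar→Orwell→Upland→Pine: 19+17+20+23+34 = 113
Larch→Juniper→Upland→Pine→Cedar→Orwell: 19+22+34+31+20 = 126
Larch→Juniper→Upland→Pine→Orwell→Cedar: 19+22+34+11+20 = 106
… (106 more)
Larch→Upland→Cedar→Juniper→Pine→Orwell: 3+5+17+24+11 = 60  ← best
The minimum is 60.
One shortest path: Larch → Upland → Cedar → Juniper → Pine → Orwell.

60 blocks — the minimum one-way total.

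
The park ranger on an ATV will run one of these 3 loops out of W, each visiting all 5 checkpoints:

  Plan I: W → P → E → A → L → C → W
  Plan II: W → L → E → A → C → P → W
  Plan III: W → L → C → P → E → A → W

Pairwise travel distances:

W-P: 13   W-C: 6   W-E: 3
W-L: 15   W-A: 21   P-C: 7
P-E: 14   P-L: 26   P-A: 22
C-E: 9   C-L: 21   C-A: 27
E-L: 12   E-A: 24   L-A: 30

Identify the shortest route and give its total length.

98 — Plan II is the shortest.

Plan I: 13 + 14 + 24 + 30 + 21 + 6 = 108
Plan II: 15 + 12 + 24 + 27 + 7 + 13 = 98
Plan III: 15 + 21 + 7 + 14 + 24 + 21 = 102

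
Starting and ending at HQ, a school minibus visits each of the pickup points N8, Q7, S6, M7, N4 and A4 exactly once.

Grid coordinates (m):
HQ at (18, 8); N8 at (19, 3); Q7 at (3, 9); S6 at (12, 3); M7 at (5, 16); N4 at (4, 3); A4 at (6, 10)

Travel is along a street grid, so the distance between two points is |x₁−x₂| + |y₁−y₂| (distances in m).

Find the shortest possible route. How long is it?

Minimum total distance: 58 m.

With 6 stops there are 6!/2 = 360 distinct round trips (a route and its reverse cost the same).
HQ → N8 → Q7 → S6 → M7 → N4 → A4 → HQ: 6+22+15+20+14+9+14 = 100
HQ → N8 → Q7 → S6 → M7 → A4 → N4 → HQ: 6+22+15+20+7+9+19 = 98
HQ → N8 → Q7 → S6 → N4 → M7 → A4 → HQ: 6+22+15+8+14+7+14 = 86
HQ → N8 → Q7 → S6 → N4 → A4 → M7 → HQ: 6+22+15+8+9+7+21 = 88
HQ → N8 → Q7 → S6 → A4 → M7 → N4 → HQ: 6+22+15+13+7+14+19 = 96
HQ → N8 → Q7 → S6 → A4 → N4 → M7 → HQ: 6+22+15+13+9+14+21 = 100
HQ → N8 → Q7 → M7 → S6 → N4 → A4 → HQ: 6+22+9+20+8+9+14 = 88
HQ → N8 → Q7 → M7 → S6 → A4 → N4 → HQ: 6+22+9+20+13+9+19 = 98
… (352 more)
HQ → N8 → S6 → N4 → Q7 → M7 → A4 → HQ: 6+7+8+7+9+7+14 = 58  ← best
The minimum is 58.
One optimal route: HQ → N8 → S6 → N4 → Q7 → M7 → A4 → HQ (or its reverse).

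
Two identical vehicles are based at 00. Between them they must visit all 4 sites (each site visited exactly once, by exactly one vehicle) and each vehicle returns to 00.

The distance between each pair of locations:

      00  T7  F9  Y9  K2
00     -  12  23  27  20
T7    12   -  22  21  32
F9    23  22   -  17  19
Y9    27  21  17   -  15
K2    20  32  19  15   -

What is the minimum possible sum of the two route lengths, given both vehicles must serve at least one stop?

99 — the smallest possible combined total.

Try each way of splitting the stops between the two vehicles (each non-empty) and, for each split, find the best tour for each vehicle:
  {T7} + {F9, Y9, K2}: 24 + 75 = 99
  {F9} + {T7, Y9, K2}: 46 + 68 = 114
  {T7, F9} + {Y9, K2}: 57 + 62 = 119
  {Y9} + {T7, F9, K2}: 54 + 73 = 127
  {T7, Y9} + {F9, K2}: 60 + 62 = 122
  {F9, Y9} + {T7, K2}: 67 + 64 = 131
  … (7 splits in total)
Best: vehicle 1 00 → T7 → 00 = 24; vehicle 2 00 → F9 → Y9 → K2 → 00 = 75; combined 99.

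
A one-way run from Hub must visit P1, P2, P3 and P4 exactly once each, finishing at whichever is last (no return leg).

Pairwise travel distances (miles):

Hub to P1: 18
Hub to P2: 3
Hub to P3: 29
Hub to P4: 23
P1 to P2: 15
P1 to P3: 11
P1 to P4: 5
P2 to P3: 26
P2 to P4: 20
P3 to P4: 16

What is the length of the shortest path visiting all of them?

There are 4! = 24 possible orderings.
Hub - P1 - P2 - P3 - P4: 18+15+26+16 = 75
Hub - P1 - P2 - P4 - P3: 18+15+20+16 = 69
Hub - P1 - P3 - P2 - P4: 18+11+26+20 = 75
Hub - P1 - P3 - P4 - P2: 18+11+16+20 = 65
Hub - P1 - P4 - P2 - P3: 18+5+20+26 = 69
Hub - P1 - P4 - P3 - P2: 18+5+16+26 = 65
Hub - P2 - P1 - P3 - P4: 3+15+11+16 = 45
Hub - P2 - P1 - P4 - P3: 3+15+5+16 = 39
Hub - P2 - P3 - P1 - P4: 3+26+11+5 = 45
Hub - P2 - P3 - P4 - P1: 3+26+16+5 = 50
Hub - P2 - P4 - P1 - P3: 3+20+5+11 = 39
Hub - P2 - P4 - P3 - P1: 3+20+16+11 = 50
Hub - P3 - P1 - P2 - P4: 29+11+15+20 = 75
Hub - P3 - P1 - P4 - P2: 29+11+5+20 = 65
… (10 more)
The minimum is 39.
One shortest path: Hub → P2 → P1 → P4 → P3.

Minimum one-way distance = 39 miles.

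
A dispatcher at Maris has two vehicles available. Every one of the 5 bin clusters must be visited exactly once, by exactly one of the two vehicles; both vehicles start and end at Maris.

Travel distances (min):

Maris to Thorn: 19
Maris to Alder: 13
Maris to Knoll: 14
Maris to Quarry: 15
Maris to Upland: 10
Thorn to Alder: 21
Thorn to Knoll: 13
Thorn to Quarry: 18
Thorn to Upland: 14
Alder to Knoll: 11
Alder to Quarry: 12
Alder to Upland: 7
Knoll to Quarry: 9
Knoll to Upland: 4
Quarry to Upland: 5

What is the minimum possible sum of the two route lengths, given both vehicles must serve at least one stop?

Try each way of splitting the stops between the two vehicles (each non-empty) and, for each split, find the best tour for each vehicle:
  {Thorn} + {Alder, Knoll, Quarry, Upland}: 38 + 48 = 86
  {Alder} + {Thorn, Knoll, Quarry, Upland}: 26 + 56 = 82
  {Thorn, Alder} + {Knoll, Quarry, Upland}: 53 + 38 = 91
  {Knoll} + {Thorn, Alder, Quarry, Upland}: 28 + 62 = 90
  {Thorn, Knoll} + {Alder, Quarry, Upland}: 46 + 40 = 86
  {Alder, Knoll} + {Thorn, Quarry, Upland}: 38 + 52 = 90
  … (15 splits in total)
Best: vehicle 1 Maris → Alder → Maris = 26; vehicle 2 Maris → Thorn → Knoll → Quarry → Upland → Maris = 56; combined 82.

82 min — the smallest possible combined total.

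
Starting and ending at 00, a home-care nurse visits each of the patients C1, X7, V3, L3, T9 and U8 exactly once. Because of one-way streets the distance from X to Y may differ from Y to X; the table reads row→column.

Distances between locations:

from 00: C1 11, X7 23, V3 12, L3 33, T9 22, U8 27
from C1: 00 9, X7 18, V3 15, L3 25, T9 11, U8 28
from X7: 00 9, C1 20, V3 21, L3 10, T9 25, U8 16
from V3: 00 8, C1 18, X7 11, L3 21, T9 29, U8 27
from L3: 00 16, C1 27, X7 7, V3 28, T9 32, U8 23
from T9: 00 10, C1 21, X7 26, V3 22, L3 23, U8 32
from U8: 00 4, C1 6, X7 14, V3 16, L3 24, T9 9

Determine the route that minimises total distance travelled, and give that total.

Minimum total distance: 83.

00-C1-X7-V3-L3-T9-U8-00: 11+18+21+21+32+32+4 = 139
00-C1-X7-V3-L3-U8-T9-00: 11+18+21+21+23+9+10 = 113
00-C1-X7-V3-T9-L3-U8-00: 11+18+21+29+23+23+4 = 129
00-C1-X7-V3-T9-U8-L3-00: 11+18+21+29+32+24+16 = 151
00-C1-X7-V3-U8-L3-T9-00: 11+18+21+27+24+32+10 = 143
00-C1-X7-V3-U8-T9-L3-00: 11+18+21+27+9+23+16 = 125
00-C1-X7-L3-V3-T9-U8-00: 11+18+10+28+29+32+4 = 132
00-C1-X7-L3-V3-U8-T9-00: 11+18+10+28+27+9+10 = 113
… (712 more)
00-V3-X7-L3-U8-C1-T9-00: 12+11+10+23+6+11+10 = 83  ← best
The minimum is 83.
One optimal route: 00 → V3 → X7 → L3 → U8 → C1 → T9 → 00.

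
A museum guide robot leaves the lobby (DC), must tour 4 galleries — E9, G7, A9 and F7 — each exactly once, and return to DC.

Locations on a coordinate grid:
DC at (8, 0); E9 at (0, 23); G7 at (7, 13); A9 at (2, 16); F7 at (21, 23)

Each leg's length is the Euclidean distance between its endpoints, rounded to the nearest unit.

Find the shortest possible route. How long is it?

Shortest round trip = 73.

With 4 stops there are 4!/2 = 12 distinct round trips (a route and its reverse cost the same).
DC → E9 → G7 → A9 → F7 → DC: 24+12+6+20+26 = 88
DC → E9 → G7 → F7 → A9 → DC: 24+12+17+20+17 = 90
DC → E9 → A9 → G7 → F7 → DC: 24+7+6+17+26 = 80
DC → E9 → A9 → F7 → G7 → DC: 24+7+20+17+13 = 81
DC → E9 → F7 → G7 → A9 → DC: 24+21+17+6+17 = 85
DC → E9 → F7 → A9 → G7 → DC: 24+21+20+6+13 = 84
DC → G7 → E9 → A9 → F7 → DC: 13+12+7+20+26 = 78
DC → G7 → E9 → F7 → A9 → DC: 13+12+21+20+17 = 83
DC → G7 → A9 → E9 → F7 → DC: 13+6+7+21+26 = 73
DC → G7 → F7 → E9 → A9 → DC: 13+17+21+7+17 = 75
DC → A9 → E9 → G7 → F7 → DC: 17+7+12+17+26 = 79
DC → A9 → G7 → E9 → F7 → DC: 17+6+12+21+26 = 82
The minimum is 73.
One optimal route: DC → G7 → A9 → E9 → F7 → DC (or its reverse).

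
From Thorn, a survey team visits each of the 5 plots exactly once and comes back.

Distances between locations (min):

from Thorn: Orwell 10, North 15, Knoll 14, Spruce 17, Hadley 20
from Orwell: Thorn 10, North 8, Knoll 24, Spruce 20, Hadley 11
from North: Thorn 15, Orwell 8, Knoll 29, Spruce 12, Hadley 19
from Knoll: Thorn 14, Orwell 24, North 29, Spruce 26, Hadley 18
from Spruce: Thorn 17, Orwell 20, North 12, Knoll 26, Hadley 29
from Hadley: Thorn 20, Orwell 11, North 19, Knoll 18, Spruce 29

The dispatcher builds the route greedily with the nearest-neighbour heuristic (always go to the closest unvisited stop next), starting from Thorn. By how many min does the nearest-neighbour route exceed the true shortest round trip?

Excess over optimum: 14 min.

Thorn: Orwell=10, Knoll=14, North=15, Spruce=17, Hadley=20 ⇒ Orwell
Orwell: North=8, Hadley=11, Spruce=20, Knoll=24 ⇒ North
North: Spruce=12, Hadley=19, Knoll=29 ⇒ Spruce
Spruce: Knoll=26, Hadley=29 ⇒ Knoll
Knoll: Hadley=18 ⇒ Hadley
NN route Thorn → Orwell → North → Spruce → Knoll → Hadley → Thorn costs 94.
Optimal: Thorn → Knoll → Hadley → Orwell → North → Spruce → Thorn costs 80 (by enumerating all 60 distinct tours).
Excess = 94 − 80 = 14.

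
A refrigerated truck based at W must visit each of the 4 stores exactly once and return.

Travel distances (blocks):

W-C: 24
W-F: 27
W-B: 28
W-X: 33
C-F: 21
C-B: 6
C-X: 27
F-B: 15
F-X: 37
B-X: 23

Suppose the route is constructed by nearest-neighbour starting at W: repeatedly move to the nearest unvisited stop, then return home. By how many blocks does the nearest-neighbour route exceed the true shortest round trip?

7 blocks longer than the optimal tour.

From W: C=24, F=27, B=28, X=33 → choose C (24).
From C: B=6, F=21, X=27 → choose B (6).
From B: F=15, X=23 → choose F (15).
From F: X=37 → choose X (37).
NN route W → C → B → F → X → W costs 115.
Optimal: W → F → B → C → X → W costs 108 (by enumerating all 12 distinct tours).
Excess = 115 − 108 = 7.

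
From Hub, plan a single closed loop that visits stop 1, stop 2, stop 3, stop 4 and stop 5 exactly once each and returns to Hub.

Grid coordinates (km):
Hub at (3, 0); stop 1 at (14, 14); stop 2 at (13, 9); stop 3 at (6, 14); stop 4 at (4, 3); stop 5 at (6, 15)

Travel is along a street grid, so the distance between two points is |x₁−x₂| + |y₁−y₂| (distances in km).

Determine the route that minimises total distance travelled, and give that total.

Hub-stop 1-stop 2-stop 3-stop 4-stop 5-Hub: 25+6+12+13+14+18 = 88
Hub-stop 1-stop 2-stop 3-stop 5-stop 4-Hub: 25+6+12+1+14+4 = 62
Hub-stop 1-stop 2-stop 4-stop 3-stop 5-Hub: 25+6+15+13+1+18 = 78
Hub-stop 1-stop 2-stop 4-stop 5-stop 3-Hub: 25+6+15+14+1+17 = 78
Hub-stop 1-stop 2-stop 5-stop 3-stop 4-Hub: 25+6+13+1+13+4 = 62
Hub-stop 1-stop 2-stop 5-stop 4-stop 3-Hub: 25+6+13+14+13+17 = 88
Hub-stop 1-stop 3-stop 2-stop 4-stop 5-Hub: 25+8+12+15+14+18 = 92
Hub-stop 1-stop 3-stop 2-stop 5-stop 4-Hub: 25+8+12+13+14+4 = 76
Hub-stop 1-stop 3-stop 4-stop 2-stop 5-Hub: 25+8+13+15+13+18 = 92
Hub-stop 1-stop 3-stop 4-stop 5-stop 2-Hub: 25+8+13+14+13+19 = 92
Hub-stop 1-stop 3-stop 5-stop 2-stop 4-Hub: 25+8+1+13+15+4 = 66
Hub-stop 1-stop 3-stop 5-stop 4-stop 2-Hub: 25+8+1+14+15+19 = 82
Hub-stop 1-stop 4-stop 2-stop 3-stop 5-Hub: 25+21+15+12+1+18 = 92
Hub-stop 1-stop 4-stop 2-stop 5-stop 3-Hub: 25+21+15+13+1+17 = 92
… (46 more)
Hub-stop 2-stop 1-stop 3-stop 5-stop 4-Hub: 19+6+8+1+14+4 = 52  ← best
The minimum is 52.
One optimal route: Hub → stop 2 → stop 1 → stop 3 → stop 5 → stop 4 → Hub (or its reverse).

52 km — the shortest possible round trip.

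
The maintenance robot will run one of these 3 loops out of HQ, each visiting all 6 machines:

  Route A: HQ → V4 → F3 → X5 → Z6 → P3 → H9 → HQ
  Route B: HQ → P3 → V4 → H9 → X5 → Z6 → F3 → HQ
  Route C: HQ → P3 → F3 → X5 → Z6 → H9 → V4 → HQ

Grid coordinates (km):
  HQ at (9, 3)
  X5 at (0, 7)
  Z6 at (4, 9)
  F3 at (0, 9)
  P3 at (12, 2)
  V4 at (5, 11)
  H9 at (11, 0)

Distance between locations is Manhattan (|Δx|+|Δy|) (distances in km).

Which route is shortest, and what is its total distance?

Route A: 12 + 7 + 2 + 6 + 15 + 3 + 5 = 50
Route B: 4 + 16 + 17 + 18 + 6 + 4 + 15 = 80
Route C: 4 + 19 + 2 + 6 + 16 + 17 + 12 = 76

50 km — Route A is the shortest.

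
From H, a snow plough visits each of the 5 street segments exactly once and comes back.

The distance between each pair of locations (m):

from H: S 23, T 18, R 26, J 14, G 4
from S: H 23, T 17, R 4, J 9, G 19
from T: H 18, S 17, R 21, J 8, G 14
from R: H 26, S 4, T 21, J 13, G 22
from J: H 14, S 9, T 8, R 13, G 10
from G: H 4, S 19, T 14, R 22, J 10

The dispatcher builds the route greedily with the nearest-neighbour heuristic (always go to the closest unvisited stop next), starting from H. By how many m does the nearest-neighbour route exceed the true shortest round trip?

4 m longer than the optimal tour.

From H: G=4, J=14, T=18, S=23, R=26 → choose G (4).
From G: J=10, T=14, S=19, R=22 → choose J (10).
From J: T=8, S=9, R=13 → choose T (8).
From T: S=17, R=21 → choose S (17).
From S: R=4 → choose R (4).
NN route H → G → J → T → S → R → H costs 69.
Optimal: H → T → J → S → R → G → H costs 65 (by enumerating all 60 distinct tours).
Excess = 69 − 65 = 4.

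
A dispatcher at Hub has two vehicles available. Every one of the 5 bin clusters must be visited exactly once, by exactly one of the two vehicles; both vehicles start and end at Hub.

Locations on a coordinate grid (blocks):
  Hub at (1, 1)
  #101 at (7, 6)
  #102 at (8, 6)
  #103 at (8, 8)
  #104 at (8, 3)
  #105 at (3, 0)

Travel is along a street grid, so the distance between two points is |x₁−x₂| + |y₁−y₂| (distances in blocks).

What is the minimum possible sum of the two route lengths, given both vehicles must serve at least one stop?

34 blocks — the smallest possible combined total.

Try each way of splitting the stops between the two vehicles (each non-empty) and, for each split, find the best tour for each vehicle:
  {#101} + {#102, #103, #104, #105}: 22 + 30 = 52
  {#102} + {#101, #103, #104, #105}: 24 + 30 = 54
  {#101, #102} + {#103, #104, #105}: 24 + 30 = 54
  {#103} + {#101, #102, #104, #105}: 28 + 26 = 54
  {#101, #103} + {#102, #104, #105}: 28 + 26 = 54
  {#102, #103} + {#101, #104, #105}: 28 + 26 = 54
  … (15 splits in total)
  {#101, #102, #103, #104} + {#105}: 28 + 6 = 34  ← best
Best: vehicle 1 Hub → #101 → #102 → #103 → #104 → Hub = 28; vehicle 2 Hub → #105 → Hub = 6; combined 34.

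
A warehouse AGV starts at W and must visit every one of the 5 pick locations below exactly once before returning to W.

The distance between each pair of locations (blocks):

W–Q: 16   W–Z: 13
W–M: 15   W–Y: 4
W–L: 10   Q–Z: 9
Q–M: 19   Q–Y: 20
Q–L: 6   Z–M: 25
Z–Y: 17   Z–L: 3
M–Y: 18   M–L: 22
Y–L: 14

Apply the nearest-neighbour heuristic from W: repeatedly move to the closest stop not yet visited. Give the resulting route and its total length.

64 blocks along W → Y → L → Z → Q → M → W.

W → [Y:4 / L:10 / Z:13 / M:15 / Q:16] → Y (4)
Y → [L:14 / Z:17 / M:18 / Q:20] → L (14)
L → [Z:3 / Q:6 / M:22] → Z (3)
Z → [Q:9 / M:25] → Q (9)
Q → [M:19] → M (19)
Return M→W: 15.
Total = 4 + 14 + 3 + 9 + 19 + 15 = 64.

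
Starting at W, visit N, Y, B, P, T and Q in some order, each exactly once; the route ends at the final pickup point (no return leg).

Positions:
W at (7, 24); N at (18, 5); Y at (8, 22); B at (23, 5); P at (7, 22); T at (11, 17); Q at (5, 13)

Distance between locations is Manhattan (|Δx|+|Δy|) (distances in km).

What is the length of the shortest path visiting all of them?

There are 6! = 720 possible orderings.
W → N → Y → B → P → T → Q: 30+27+32+33+9+10 = 141
W → N → Y → B → P → Q → T: 30+27+32+33+11+10 = 143
W → N → Y → B → T → P → Q: 30+27+32+24+9+11 = 133
W → N → Y → B → T → Q → P: 30+27+32+24+10+11 = 134
W → N → Y → B → Q → P → T: 30+27+32+26+11+9 = 135
W → N → Y → B → Q → T → P: 30+27+32+26+10+9 = 134
W → N → Y → P → B → T → Q: 30+27+1+33+24+10 = 125
W → N → Y → P → B → Q → T: 30+27+1+33+26+10 = 127
… (712 more)
W → P → Y → T → Q → N → B: 2+1+8+10+21+5 = 47  ← best
The minimum is 47.
One shortest path: W → P → Y → T → Q → N → B.

47 km — the minimum one-way total.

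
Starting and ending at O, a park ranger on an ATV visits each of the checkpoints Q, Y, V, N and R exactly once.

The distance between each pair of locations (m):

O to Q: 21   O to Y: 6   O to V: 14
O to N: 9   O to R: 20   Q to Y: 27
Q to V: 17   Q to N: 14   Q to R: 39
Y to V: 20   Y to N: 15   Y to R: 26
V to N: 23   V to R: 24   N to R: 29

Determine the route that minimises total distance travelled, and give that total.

Shortest round trip = 96 m.

O→Q→Y→V→N→R→O: 21+27+20+23+29+20 = 140
O→Q→Y→V→R→N→O: 21+27+20+24+29+9 = 130
O→Q→Y→N→V→R→O: 21+27+15+23+24+20 = 130
O→Q→Y→N→R→V→O: 21+27+15+29+24+14 = 130
O→Q→Y→R→V→N→O: 21+27+26+24+23+9 = 130
O→Q→Y→R→N→V→O: 21+27+26+29+23+14 = 140
O→Q→V→Y→N→R→O: 21+17+20+15+29+20 = 122
O→Q→V→Y→R→N→O: 21+17+20+26+29+9 = 122
O→Q→V→N→Y→R→O: 21+17+23+15+26+20 = 122
O→Q→V→N→R→Y→O: 21+17+23+29+26+6 = 122
O→Q→V→R→Y→N→O: 21+17+24+26+15+9 = 112
O→Q→V→R→N→Y→O: 21+17+24+29+15+6 = 112
O→Q→N→Y→V→R→O: 21+14+15+20+24+20 = 114
O→Q→N→Y→R→V→O: 21+14+15+26+24+14 = 114
… (46 more)
O→Y→N→Q→V→R→O: 6+15+14+17+24+20 = 96  ← best
The minimum is 96.
One optimal route: O → Y → N → Q → V → R → O (or its reverse).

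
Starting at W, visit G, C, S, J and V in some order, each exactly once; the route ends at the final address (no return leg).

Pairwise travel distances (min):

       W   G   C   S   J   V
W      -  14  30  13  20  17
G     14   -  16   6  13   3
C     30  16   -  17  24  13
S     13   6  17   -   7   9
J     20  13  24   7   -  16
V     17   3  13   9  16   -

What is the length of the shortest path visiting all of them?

Shortest open route: 49 min.

There are 5! = 120 possible orderings.
W→G→C→S→J→V: 14+16+17+7+16 = 70
W→G→C→S→V→J: 14+16+17+9+16 = 72
W→G→C→J→S→V: 14+16+24+7+9 = 70
W→G→C→J→V→S: 14+16+24+16+9 = 79
W→G→C→V→S→J: 14+16+13+9+7 = 59
W→G→C→V→J→S: 14+16+13+16+7 = 66
W→G→S→C→J→V: 14+6+17+24+16 = 77
W→G→S→C→V→J: 14+6+17+13+16 = 66
W→G→S→J→C→V: 14+6+7+24+13 = 64
W→G→S→J→V→C: 14+6+7+16+13 = 56
W→G→S→V→C→J: 14+6+9+13+24 = 66
W→G→S→V→J→C: 14+6+9+16+24 = 69
W→G→J→C→S→V: 14+13+24+17+9 = 77
W→G→J→C→V→S: 14+13+24+13+9 = 73
… (106 more)
W→S→J→G→V→C: 13+7+13+3+13 = 49  ← best
The minimum is 49.
One shortest path: W → S → J → G → V → C.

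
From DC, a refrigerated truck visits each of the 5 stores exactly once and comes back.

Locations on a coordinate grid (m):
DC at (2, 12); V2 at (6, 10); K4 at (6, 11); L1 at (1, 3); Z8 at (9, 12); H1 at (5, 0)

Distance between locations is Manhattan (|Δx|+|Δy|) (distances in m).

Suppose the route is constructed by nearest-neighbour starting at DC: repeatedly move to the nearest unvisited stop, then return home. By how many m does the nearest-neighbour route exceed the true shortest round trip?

Excess over optimum: 4 m.

DC: K4=5, V2=6, Z8=7, L1=10, H1=15 ⇒ K4
K4: V2=1, Z8=4, H1=12, L1=13 ⇒ V2
V2: Z8=5, H1=11, L1=12 ⇒ Z8
Z8: H1=16, L1=17 ⇒ H1
H1: L1=7 ⇒ L1
NN route DC → K4 → V2 → Z8 → H1 → L1 → DC costs 44.
Optimal: DC → L1 → H1 → V2 → K4 → Z8 → DC costs 40 (by enumerating all 60 distinct tours).
Excess = 44 − 40 = 4.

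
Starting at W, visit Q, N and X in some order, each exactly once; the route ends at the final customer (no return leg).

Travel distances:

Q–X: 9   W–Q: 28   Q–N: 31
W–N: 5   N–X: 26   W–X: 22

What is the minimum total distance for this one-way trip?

40 — the minimum one-way total.

There are 3! = 6 possible orderings.
W - Q - N - X: 28+31+26 = 85
W - Q - X - N: 28+9+26 = 63
W - N - Q - X: 5+31+9 = 45
W - N - X - Q: 5+26+9 = 40
W - X - Q - N: 22+9+31 = 62
W - X - N - Q: 22+26+31 = 79
The minimum is 40.
One shortest path: W → N → X → Q.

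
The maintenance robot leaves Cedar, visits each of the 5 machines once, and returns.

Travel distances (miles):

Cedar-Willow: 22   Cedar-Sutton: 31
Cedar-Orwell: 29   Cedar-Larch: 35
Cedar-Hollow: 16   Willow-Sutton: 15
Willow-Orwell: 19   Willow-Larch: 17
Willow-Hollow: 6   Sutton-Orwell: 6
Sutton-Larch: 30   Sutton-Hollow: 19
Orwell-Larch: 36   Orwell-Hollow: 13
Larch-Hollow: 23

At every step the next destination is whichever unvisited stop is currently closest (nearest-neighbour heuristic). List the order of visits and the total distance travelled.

114 miles along Cedar → Hollow → Willow → Sutton → Orwell → Larch → Cedar.

At Cedar the remaining stops are Hollow 16, Willow 22, Orwell 29, Sutton 31, Larch 35; go to Hollow.
At Hollow the remaining stops are Willow 6, Orwell 13, Sutton 19, Larch 23; go to Willow.
At Willow the remaining stops are Sutton 15, Larch 17, Orwell 19; go to Sutton.
At Sutton the remaining stops are Orwell 6, Larch 30; go to Orwell.
At Orwell the remaining stops are Larch 36; go to Larch.
Return Larch→Cedar: 35.
Total = 16 + 6 + 15 + 6 + 36 + 35 = 114.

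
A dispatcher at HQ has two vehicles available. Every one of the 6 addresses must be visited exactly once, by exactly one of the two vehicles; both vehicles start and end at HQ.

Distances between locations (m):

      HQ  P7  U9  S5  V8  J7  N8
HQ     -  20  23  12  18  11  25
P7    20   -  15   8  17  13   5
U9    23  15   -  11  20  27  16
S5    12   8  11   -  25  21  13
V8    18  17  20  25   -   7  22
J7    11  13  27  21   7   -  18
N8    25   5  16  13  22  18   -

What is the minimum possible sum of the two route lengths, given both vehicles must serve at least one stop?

Try each way of splitting the stops between the two vehicles (each non-empty) and, for each split, find the best tour for each vehicle:
  {P7} + {U9, S5, V8, J7, N8}: 40 + 79 = 119
  {U9} + {P7, S5, V8, J7, N8}: 46 + 65 = 111
  {P7, U9} + {S5, V8, J7, N8}: 58 + 65 = 123
  {S5} + {P7, U9, V8, J7, N8}: 24 + 79 = 103
  {P7, S5} + {U9, V8, J7, N8}: 40 + 79 = 119
  {U9, S5} + {P7, V8, J7, N8}: 46 + 65 = 111
  … (31 splits in total)
  {V8, J7} + {P7, U9, S5, N8}: 36 + 64 = 100  ← best
Best: vehicle 1 HQ → V8 → J7 → HQ = 36; vehicle 2 HQ → P7 → N8 → U9 → S5 → HQ = 64; combined 100.

Minimum combined distance: 100 m.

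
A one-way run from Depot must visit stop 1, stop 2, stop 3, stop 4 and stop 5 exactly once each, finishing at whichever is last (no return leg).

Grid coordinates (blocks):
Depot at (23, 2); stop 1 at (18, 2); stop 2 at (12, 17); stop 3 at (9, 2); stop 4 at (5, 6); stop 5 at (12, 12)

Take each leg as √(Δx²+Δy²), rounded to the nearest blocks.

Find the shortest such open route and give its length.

There are 5! = 120 possible orderings.
Depot - stop 1 - stop 2 - stop 3 - stop 4 - stop 5: 5+16+15+6+9 = 51
Depot - stop 1 - stop 2 - stop 3 - stop 5 - stop 4: 5+16+15+10+9 = 55
Depot - stop 1 - stop 2 - stop 4 - stop 3 - stop 5: 5+16+13+6+10 = 50
Depot - stop 1 - stop 2 - stop 4 - stop 5 - stop 3: 5+16+13+9+10 = 53
Depot - stop 1 - stop 2 - stop 5 - stop 3 - stop 4: 5+16+5+10+6 = 42
Depot - stop 1 - stop 2 - stop 5 - stop 4 - stop 3: 5+16+5+9+6 = 41
Depot - stop 1 - stop 3 - stop 2 - stop 4 - stop 5: 5+9+15+13+9 = 51
Depot - stop 1 - stop 3 - stop 2 - stop 5 - stop 4: 5+9+15+5+9 = 43
Depot - stop 1 - stop 3 - stop 4 - stop 2 - stop 5: 5+9+6+13+5 = 38
Depot - stop 1 - stop 3 - stop 4 - stop 5 - stop 2: 5+9+6+9+5 = 34
Depot - stop 1 - stop 3 - stop 5 - stop 2 - stop 4: 5+9+10+5+13 = 42
Depot - stop 1 - stop 3 - stop 5 - stop 4 - stop 2: 5+9+10+9+13 = 46
Depot - stop 1 - stop 4 - stop 2 - stop 3 - stop 5: 5+14+13+15+10 = 57
Depot - stop 1 - stop 4 - stop 2 - stop 5 - stop 3: 5+14+13+5+10 = 47
… (106 more)
The minimum is 34.
One shortest path: Depot → stop 1 → stop 3 → stop 4 → stop 5 → stop 2.

Minimum one-way distance = 34 blocks.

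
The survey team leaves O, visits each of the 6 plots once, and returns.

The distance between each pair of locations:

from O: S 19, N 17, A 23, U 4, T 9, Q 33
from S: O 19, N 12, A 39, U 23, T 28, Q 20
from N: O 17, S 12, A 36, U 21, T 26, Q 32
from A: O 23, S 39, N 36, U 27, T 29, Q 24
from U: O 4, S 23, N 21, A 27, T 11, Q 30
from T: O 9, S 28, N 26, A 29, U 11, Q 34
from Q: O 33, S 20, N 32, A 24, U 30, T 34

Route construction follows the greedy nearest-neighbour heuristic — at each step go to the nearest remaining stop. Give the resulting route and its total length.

O → [U:4 / T:9 / N:17 / S:19 / A:23 / Q:33] → U (4)
U → [T:11 / N:21 / S:23 / A:27 / Q:30] → T (11)
T → [N:26 / S:28 / A:29 / Q:34] → N (26)
N → [S:12 / Q:32 / A:36] → S (12)
S → [Q:20 / A:39] → Q (20)
Q → [A:24] → A (24)
Return A→O: 23.
Total = 4 + 11 + 26 + 12 + 20 + 24 + 23 = 120.

120 along O → U → T → N → S → Q → A → O.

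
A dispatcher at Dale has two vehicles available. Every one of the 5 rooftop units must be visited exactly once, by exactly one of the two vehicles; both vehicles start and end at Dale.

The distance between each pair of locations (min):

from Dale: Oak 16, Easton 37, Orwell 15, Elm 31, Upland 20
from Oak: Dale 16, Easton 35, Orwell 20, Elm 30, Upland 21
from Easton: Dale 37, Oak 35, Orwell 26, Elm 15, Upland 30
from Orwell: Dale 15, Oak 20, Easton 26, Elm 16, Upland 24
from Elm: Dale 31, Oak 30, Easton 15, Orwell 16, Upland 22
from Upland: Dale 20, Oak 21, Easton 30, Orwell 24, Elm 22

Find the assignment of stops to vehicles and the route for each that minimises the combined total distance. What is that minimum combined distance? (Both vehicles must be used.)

Try each way of splitting the stops between the two vehicles (each non-empty) and, for each split, find the best tour for each vehicle:
  {Oak} + {Easton, Orwell, Elm, Upland}: 32 + 96 = 128
  {Easton} + {Oak, Orwell, Elm, Upland}: 74 + 90 = 164
  {Oak, Easton} + {Orwell, Elm, Upland}: 88 + 73 = 161
  {Orwell} + {Oak, Easton, Elm, Upland}: 30 + 108 = 138
  {Oak, Orwell} + {Easton, Elm, Upland}: 51 + 94 = 145
  {Easton, Orwell} + {Oak, Elm, Upland}: 78 + 88 = 166
  … (15 splits in total)
Best: vehicle 1 Dale → Oak → Dale = 32; vehicle 2 Dale → Orwell → Elm → Easton → Upland → Dale = 96; combined 128.

Minimum combined distance: 128 min.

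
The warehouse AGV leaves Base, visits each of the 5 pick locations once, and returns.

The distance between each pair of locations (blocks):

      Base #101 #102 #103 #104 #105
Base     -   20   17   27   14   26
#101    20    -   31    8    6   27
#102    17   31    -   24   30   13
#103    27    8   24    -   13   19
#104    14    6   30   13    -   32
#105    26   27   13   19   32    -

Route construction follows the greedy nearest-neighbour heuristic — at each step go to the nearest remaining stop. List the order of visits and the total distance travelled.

Nearest-neighbour total = 77 blocks; route Base → #104 → #101 → #103 → #105 → #102 → Base.

From Base: distances to unvisited — #104=14, #102=17, #101=20, #105=26, #103=27. Nearest is #104 (14).
From #104: distances to unvisited — #101=6, #103=13, #102=30, #105=32. Nearest is #101 (6).
From #101: distances to unvisited — #103=8, #105=27, #102=31. Nearest is #103 (8).
From #103: distances to unvisited — #105=19, #102=24. Nearest is #105 (19).
From #105: distances to unvisited — #102=13. Nearest is #102 (13).
Return #102→Base: 17.
Total = 14 + 6 + 8 + 19 + 13 + 17 = 77.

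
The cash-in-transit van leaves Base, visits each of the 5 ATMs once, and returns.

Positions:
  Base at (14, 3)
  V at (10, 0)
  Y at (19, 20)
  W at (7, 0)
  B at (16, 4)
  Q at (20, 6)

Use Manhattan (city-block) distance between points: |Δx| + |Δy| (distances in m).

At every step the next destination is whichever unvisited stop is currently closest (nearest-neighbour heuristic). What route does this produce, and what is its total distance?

Nearest-neighbour total = 66 m; route Base → B → Q → Y → V → W → Base.

Base → [B:3 / V:7 / Q:9 / W:10 / Y:22] → B (3)
B → [Q:6 / V:10 / W:13 / Y:19] → Q (6)
Q → [Y:15 / V:16 / W:19] → Y (15)
Y → [V:29 / W:32] → V (29)
V → [W:3] → W (3)
Return W→Base: 10.
Total = 3 + 6 + 15 + 29 + 3 + 10 = 66.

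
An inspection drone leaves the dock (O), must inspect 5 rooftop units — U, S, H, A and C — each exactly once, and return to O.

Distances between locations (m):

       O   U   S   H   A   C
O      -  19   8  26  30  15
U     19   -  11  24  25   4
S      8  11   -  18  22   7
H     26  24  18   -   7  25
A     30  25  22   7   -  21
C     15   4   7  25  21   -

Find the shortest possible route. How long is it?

O → U → S → H → A → C → O: 19+11+18+7+21+15 = 91
O → U → S → H → C → A → O: 19+11+18+25+21+30 = 124
O → U → S → A → H → C → O: 19+11+22+7+25+15 = 99
O → U → S → A → C → H → O: 19+11+22+21+25+26 = 124
O → U → S → C → H → A → O: 19+11+7+25+7+30 = 99
O → U → S → C → A → H → O: 19+11+7+21+7+26 = 91
O → U → H → S → A → C → O: 19+24+18+22+21+15 = 119
O → U → H → S → C → A → O: 19+24+18+7+21+30 = 119
O → U → H → A → S → C → O: 19+24+7+22+7+15 = 94
O → U → H → A → C → S → O: 19+24+7+21+7+8 = 86
O → U → H → C → S → A → O: 19+24+25+7+22+30 = 127
O → U → H → C → A → S → O: 19+24+25+21+22+8 = 119
O → U → A → S → H → C → O: 19+25+22+18+25+15 = 124
O → U → A → S → C → H → O: 19+25+22+7+25+26 = 124
… (46 more)
O → U → C → A → H → S → O: 19+4+21+7+18+8 = 77  ← best
The minimum is 77.
One optimal route: O → U → C → A → H → S → O (or its reverse).

Shortest round trip = 77 m.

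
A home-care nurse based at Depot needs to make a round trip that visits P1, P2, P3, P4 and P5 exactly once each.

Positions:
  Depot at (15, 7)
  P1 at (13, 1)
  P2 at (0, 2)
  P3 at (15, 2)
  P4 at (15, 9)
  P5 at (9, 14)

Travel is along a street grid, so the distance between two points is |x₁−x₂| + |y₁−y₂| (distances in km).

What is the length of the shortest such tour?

With 5 stops there are 5!/2 = 60 distinct round trips (a route and its reverse cost the same).
Depot → P1 → P2 → P3 → P4 → P5 → Depot: 8+14+15+7+11+13 = 68
Depot → P1 → P2 → P3 → P5 → P4 → Depot: 8+14+15+18+11+2 = 68
Depot → P1 → P2 → P4 → P3 → P5 → Depot: 8+14+22+7+18+13 = 82
Depot → P1 → P2 → P4 → P5 → P3 → Depot: 8+14+22+11+18+5 = 78
Depot → P1 → P2 → P5 → P3 → P4 → Depot: 8+14+21+18+7+2 = 70
Depot → P1 → P2 → P5 → P4 → P3 → Depot: 8+14+21+11+7+5 = 66
Depot → P1 → P3 → P2 → P4 → P5 → Depot: 8+3+15+22+11+13 = 72
Depot → P1 → P3 → P2 → P5 → P4 → Depot: 8+3+15+21+11+2 = 60
Depot → P1 → P3 → P4 → P2 → P5 → Depot: 8+3+7+22+21+13 = 74
Depot → P1 → P3 → P4 → P5 → P2 → Depot: 8+3+7+11+21+20 = 70
Depot → P1 → P3 → P5 → P2 → P4 → Depot: 8+3+18+21+22+2 = 74
Depot → P1 → P3 → P5 → P4 → P2 → Depot: 8+3+18+11+22+20 = 82
Depot → P1 → P4 → P2 → P3 → P5 → Depot: 8+10+22+15+18+13 = 86
Depot → P1 → P4 → P2 → P5 → P3 → Depot: 8+10+22+21+18+5 = 84
… (46 more)
Depot → P3 → P1 → P2 → P5 → P4 → Depot: 5+3+14+21+11+2 = 56  ← best
The minimum is 56.
One optimal route: Depot → P3 → P1 → P2 → P5 → P4 → Depot (or its reverse).

Minimum total distance: 56 km.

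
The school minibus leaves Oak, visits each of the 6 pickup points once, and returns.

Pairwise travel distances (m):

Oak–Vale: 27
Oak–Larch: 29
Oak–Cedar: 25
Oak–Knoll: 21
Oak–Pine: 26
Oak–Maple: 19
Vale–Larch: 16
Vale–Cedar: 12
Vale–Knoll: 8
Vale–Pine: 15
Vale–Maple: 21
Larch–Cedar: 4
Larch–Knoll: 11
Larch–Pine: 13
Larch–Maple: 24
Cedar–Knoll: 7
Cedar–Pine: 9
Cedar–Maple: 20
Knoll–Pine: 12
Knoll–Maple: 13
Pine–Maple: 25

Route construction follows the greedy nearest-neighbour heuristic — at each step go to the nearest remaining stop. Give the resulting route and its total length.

Oak → [Maple:19 / Knoll:21 / Cedar:25 / Pine:26 / Vale:27 / Larch:29] → Maple (19)
Maple → [Knoll:13 / Cedar:20 / Vale:21 / Larch:24 / Pine:25] → Knoll (13)
Knoll → [Cedar:7 / Vale:8 / Larch:11 / Pine:12] → Cedar (7)
Cedar → [Larch:4 / Pine:9 / Vale:12] → Larch (4)
Larch → [Pine:13 / Vale:16] → Pine (13)
Pine → [Vale:15] → Vale (15)
Return Vale→Oak: 27.
Total = 19 + 13 + 7 + 4 + 13 + 15 + 27 = 98.

98 m along Oak → Maple → Knoll → Cedar → Larch → Pine → Vale → Oak.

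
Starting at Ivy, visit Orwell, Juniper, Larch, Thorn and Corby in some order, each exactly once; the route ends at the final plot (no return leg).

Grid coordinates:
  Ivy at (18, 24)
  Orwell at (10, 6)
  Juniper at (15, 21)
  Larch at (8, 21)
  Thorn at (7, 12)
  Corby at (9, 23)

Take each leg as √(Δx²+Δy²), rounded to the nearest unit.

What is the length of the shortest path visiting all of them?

There are 5! = 120 possible orderings.
Ivy - Orwell - Juniper - Larch - Thorn - Corby: 20+16+7+9+11 = 63
Ivy - Orwell - Juniper - Larch - Corby - Thorn: 20+16+7+2+11 = 56
Ivy - Orwell - Juniper - Thorn - Larch - Corby: 20+16+12+9+2 = 59
Ivy - Orwell - Juniper - Thorn - Corby - Larch: 20+16+12+11+2 = 61
Ivy - Orwell - Juniper - Corby - Larch - Thorn: 20+16+6+2+9 = 53
Ivy - Orwell - Juniper - Corby - Thorn - Larch: 20+16+6+11+9 = 62
Ivy - Orwell - Larch - Juniper - Thorn - Corby: 20+15+7+12+11 = 65
Ivy - Orwell - Larch - Juniper - Corby - Thorn: 20+15+7+6+11 = 59
Ivy - Orwell - Larch - Thorn - Juniper - Corby: 20+15+9+12+6 = 62
Ivy - Orwell - Larch - Thorn - Corby - Juniper: 20+15+9+11+6 = 61
Ivy - Orwell - Larch - Corby - Juniper - Thorn: 20+15+2+6+12 = 55
Ivy - Orwell - Larch - Corby - Thorn - Juniper: 20+15+2+11+12 = 60
Ivy - Orwell - Thorn - Juniper - Larch - Corby: 20+7+12+7+2 = 48
Ivy - Orwell - Thorn - Juniper - Corby - Larch: 20+7+12+6+2 = 47
… (106 more)
Ivy - Juniper - Corby - Larch - Thorn - Orwell: 4+6+2+9+7 = 28  ← best
The minimum is 28.
One shortest path: Ivy → Juniper → Corby → Larch → Thorn → Orwell.

Shortest open route: 28.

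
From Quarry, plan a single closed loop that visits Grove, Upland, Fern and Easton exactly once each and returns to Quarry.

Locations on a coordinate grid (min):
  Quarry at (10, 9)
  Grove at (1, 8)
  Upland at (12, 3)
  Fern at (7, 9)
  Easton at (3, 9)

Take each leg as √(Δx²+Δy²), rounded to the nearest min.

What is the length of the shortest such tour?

Quarry → Grove → Upland → Fern → Easton → Quarry: 9+12+8+4+7 = 40
Quarry → Grove → Upland → Easton → Fern → Quarry: 9+12+11+4+3 = 39
Quarry → Grove → Fern → Upland → Easton → Quarry: 9+6+8+11+7 = 41
Quarry → Grove → Fern → Easton → Upland → Quarry: 9+6+4+11+6 = 36
Quarry → Grove → Easton → Upland → Fern → Quarry: 9+2+11+8+3 = 33
Quarry → Grove → Easton → Fern → Upland → Quarry: 9+2+4+8+6 = 29
Quarry → Upland → Grove → Fern → Easton → Quarry: 6+12+6+4+7 = 35
Quarry → Upland → Grove → Easton → Fern → Quarry: 6+12+2+4+3 = 27
Quarry → Upland → Fern → Grove → Easton → Quarry: 6+8+6+2+7 = 29
Quarry → Upland → Easton → Grove → Fern → Quarry: 6+11+2+6+3 = 28
Quarry → Fern → Grove → Upland → Easton → Quarry: 3+6+12+11+7 = 39
Quarry → Fern → Upland → Grove → Easton → Quarry: 3+8+12+2+7 = 32
The minimum is 27.
One optimal route: Quarry → Upland → Grove → Easton → Fern → Quarry (or its reverse).

27 min — the shortest possible round trip.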